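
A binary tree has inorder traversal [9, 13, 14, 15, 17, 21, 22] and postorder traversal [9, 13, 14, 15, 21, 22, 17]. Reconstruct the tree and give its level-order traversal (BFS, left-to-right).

Inorder:   [9, 13, 14, 15, 17, 21, 22]
Postorder: [9, 13, 14, 15, 21, 22, 17]
Algorithm: postorder visits root last, so walk postorder right-to-left;
each value is the root of the current inorder slice — split it at that
value, recurse on the right subtree first, then the left.
Recursive splits:
  root=17; inorder splits into left=[9, 13, 14, 15], right=[21, 22]
  root=22; inorder splits into left=[21], right=[]
  root=21; inorder splits into left=[], right=[]
  root=15; inorder splits into left=[9, 13, 14], right=[]
  root=14; inorder splits into left=[9, 13], right=[]
  root=13; inorder splits into left=[9], right=[]
  root=9; inorder splits into left=[], right=[]
Reconstructed level-order: [17, 15, 22, 14, 21, 13, 9]


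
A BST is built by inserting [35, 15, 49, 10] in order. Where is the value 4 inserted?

Starting tree (level order): [35, 15, 49, 10]
Insertion path: 35 -> 15 -> 10
Result: insert 4 as left child of 10
Final tree (level order): [35, 15, 49, 10, None, None, None, 4]


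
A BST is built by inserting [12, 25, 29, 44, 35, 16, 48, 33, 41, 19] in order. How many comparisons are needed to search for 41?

Search path for 41: 12 -> 25 -> 29 -> 44 -> 35 -> 41
Found: True
Comparisons: 6


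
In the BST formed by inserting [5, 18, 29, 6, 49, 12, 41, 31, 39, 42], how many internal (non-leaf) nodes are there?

Tree built from: [5, 18, 29, 6, 49, 12, 41, 31, 39, 42]
Tree (level-order array): [5, None, 18, 6, 29, None, 12, None, 49, None, None, 41, None, 31, 42, None, 39]
Rule: An internal node has at least one child.
Per-node child counts:
  node 5: 1 child(ren)
  node 18: 2 child(ren)
  node 6: 1 child(ren)
  node 12: 0 child(ren)
  node 29: 1 child(ren)
  node 49: 1 child(ren)
  node 41: 2 child(ren)
  node 31: 1 child(ren)
  node 39: 0 child(ren)
  node 42: 0 child(ren)
Matching nodes: [5, 18, 6, 29, 49, 41, 31]
Count of internal (non-leaf) nodes: 7


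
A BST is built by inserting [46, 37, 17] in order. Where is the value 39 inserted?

Starting tree (level order): [46, 37, None, 17]
Insertion path: 46 -> 37
Result: insert 39 as right child of 37
Final tree (level order): [46, 37, None, 17, 39]


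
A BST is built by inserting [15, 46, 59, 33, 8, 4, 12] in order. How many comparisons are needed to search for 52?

Search path for 52: 15 -> 46 -> 59
Found: False
Comparisons: 3


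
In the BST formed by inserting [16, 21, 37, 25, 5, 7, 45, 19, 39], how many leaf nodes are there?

Tree built from: [16, 21, 37, 25, 5, 7, 45, 19, 39]
Tree (level-order array): [16, 5, 21, None, 7, 19, 37, None, None, None, None, 25, 45, None, None, 39]
Rule: A leaf has 0 children.
Per-node child counts:
  node 16: 2 child(ren)
  node 5: 1 child(ren)
  node 7: 0 child(ren)
  node 21: 2 child(ren)
  node 19: 0 child(ren)
  node 37: 2 child(ren)
  node 25: 0 child(ren)
  node 45: 1 child(ren)
  node 39: 0 child(ren)
Matching nodes: [7, 19, 25, 39]
Count of leaf nodes: 4


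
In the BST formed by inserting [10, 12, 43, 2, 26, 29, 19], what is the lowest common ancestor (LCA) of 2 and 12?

Tree insertion order: [10, 12, 43, 2, 26, 29, 19]
Tree (level-order array): [10, 2, 12, None, None, None, 43, 26, None, 19, 29]
In a BST, the LCA of p=2, q=12 is the first node v on the
root-to-leaf path with p <= v <= q (go left if both < v, right if both > v).
Walk from root:
  at 10: 2 <= 10 <= 12, this is the LCA
LCA = 10


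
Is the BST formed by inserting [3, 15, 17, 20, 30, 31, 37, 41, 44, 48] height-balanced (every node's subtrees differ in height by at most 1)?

Tree (level-order array): [3, None, 15, None, 17, None, 20, None, 30, None, 31, None, 37, None, 41, None, 44, None, 48]
Definition: a tree is height-balanced if, at every node, |h(left) - h(right)| <= 1 (empty subtree has height -1).
Bottom-up per-node check:
  node 48: h_left=-1, h_right=-1, diff=0 [OK], height=0
  node 44: h_left=-1, h_right=0, diff=1 [OK], height=1
  node 41: h_left=-1, h_right=1, diff=2 [FAIL (|-1-1|=2 > 1)], height=2
  node 37: h_left=-1, h_right=2, diff=3 [FAIL (|-1-2|=3 > 1)], height=3
  node 31: h_left=-1, h_right=3, diff=4 [FAIL (|-1-3|=4 > 1)], height=4
  node 30: h_left=-1, h_right=4, diff=5 [FAIL (|-1-4|=5 > 1)], height=5
  node 20: h_left=-1, h_right=5, diff=6 [FAIL (|-1-5|=6 > 1)], height=6
  node 17: h_left=-1, h_right=6, diff=7 [FAIL (|-1-6|=7 > 1)], height=7
  node 15: h_left=-1, h_right=7, diff=8 [FAIL (|-1-7|=8 > 1)], height=8
  node 3: h_left=-1, h_right=8, diff=9 [FAIL (|-1-8|=9 > 1)], height=9
Node 41 violates the condition: |-1 - 1| = 2 > 1.
Result: Not balanced


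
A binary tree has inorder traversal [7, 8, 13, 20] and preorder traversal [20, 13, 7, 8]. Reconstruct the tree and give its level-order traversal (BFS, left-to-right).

Inorder:  [7, 8, 13, 20]
Preorder: [20, 13, 7, 8]
Algorithm: preorder visits root first, so consume preorder in order;
for each root, split the current inorder slice at that value into
left-subtree inorder and right-subtree inorder, then recurse.
Recursive splits:
  root=20; inorder splits into left=[7, 8, 13], right=[]
  root=13; inorder splits into left=[7, 8], right=[]
  root=7; inorder splits into left=[], right=[8]
  root=8; inorder splits into left=[], right=[]
Reconstructed level-order: [20, 13, 7, 8]


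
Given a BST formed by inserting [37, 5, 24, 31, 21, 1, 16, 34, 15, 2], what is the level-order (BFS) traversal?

Tree insertion order: [37, 5, 24, 31, 21, 1, 16, 34, 15, 2]
Tree (level-order array): [37, 5, None, 1, 24, None, 2, 21, 31, None, None, 16, None, None, 34, 15]
BFS from the root, enqueuing left then right child of each popped node:
  queue [37] -> pop 37, enqueue [5], visited so far: [37]
  queue [5] -> pop 5, enqueue [1, 24], visited so far: [37, 5]
  queue [1, 24] -> pop 1, enqueue [2], visited so far: [37, 5, 1]
  queue [24, 2] -> pop 24, enqueue [21, 31], visited so far: [37, 5, 1, 24]
  queue [2, 21, 31] -> pop 2, enqueue [none], visited so far: [37, 5, 1, 24, 2]
  queue [21, 31] -> pop 21, enqueue [16], visited so far: [37, 5, 1, 24, 2, 21]
  queue [31, 16] -> pop 31, enqueue [34], visited so far: [37, 5, 1, 24, 2, 21, 31]
  queue [16, 34] -> pop 16, enqueue [15], visited so far: [37, 5, 1, 24, 2, 21, 31, 16]
  queue [34, 15] -> pop 34, enqueue [none], visited so far: [37, 5, 1, 24, 2, 21, 31, 16, 34]
  queue [15] -> pop 15, enqueue [none], visited so far: [37, 5, 1, 24, 2, 21, 31, 16, 34, 15]
Result: [37, 5, 1, 24, 2, 21, 31, 16, 34, 15]


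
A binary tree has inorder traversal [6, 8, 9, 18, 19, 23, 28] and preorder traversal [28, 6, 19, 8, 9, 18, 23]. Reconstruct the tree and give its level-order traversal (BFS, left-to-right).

Inorder:  [6, 8, 9, 18, 19, 23, 28]
Preorder: [28, 6, 19, 8, 9, 18, 23]
Algorithm: preorder visits root first, so consume preorder in order;
for each root, split the current inorder slice at that value into
left-subtree inorder and right-subtree inorder, then recurse.
Recursive splits:
  root=28; inorder splits into left=[6, 8, 9, 18, 19, 23], right=[]
  root=6; inorder splits into left=[], right=[8, 9, 18, 19, 23]
  root=19; inorder splits into left=[8, 9, 18], right=[23]
  root=8; inorder splits into left=[], right=[9, 18]
  root=9; inorder splits into left=[], right=[18]
  root=18; inorder splits into left=[], right=[]
  root=23; inorder splits into left=[], right=[]
Reconstructed level-order: [28, 6, 19, 8, 23, 9, 18]


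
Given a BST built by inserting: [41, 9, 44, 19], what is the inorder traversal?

Tree insertion order: [41, 9, 44, 19]
Tree (level-order array): [41, 9, 44, None, 19]
Inorder traversal: [9, 19, 41, 44]


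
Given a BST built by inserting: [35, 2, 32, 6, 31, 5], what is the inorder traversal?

Tree insertion order: [35, 2, 32, 6, 31, 5]
Tree (level-order array): [35, 2, None, None, 32, 6, None, 5, 31]
Inorder traversal: [2, 5, 6, 31, 32, 35]


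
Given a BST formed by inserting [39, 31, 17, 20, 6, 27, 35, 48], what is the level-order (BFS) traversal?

Tree insertion order: [39, 31, 17, 20, 6, 27, 35, 48]
Tree (level-order array): [39, 31, 48, 17, 35, None, None, 6, 20, None, None, None, None, None, 27]
BFS from the root, enqueuing left then right child of each popped node:
  queue [39] -> pop 39, enqueue [31, 48], visited so far: [39]
  queue [31, 48] -> pop 31, enqueue [17, 35], visited so far: [39, 31]
  queue [48, 17, 35] -> pop 48, enqueue [none], visited so far: [39, 31, 48]
  queue [17, 35] -> pop 17, enqueue [6, 20], visited so far: [39, 31, 48, 17]
  queue [35, 6, 20] -> pop 35, enqueue [none], visited so far: [39, 31, 48, 17, 35]
  queue [6, 20] -> pop 6, enqueue [none], visited so far: [39, 31, 48, 17, 35, 6]
  queue [20] -> pop 20, enqueue [27], visited so far: [39, 31, 48, 17, 35, 6, 20]
  queue [27] -> pop 27, enqueue [none], visited so far: [39, 31, 48, 17, 35, 6, 20, 27]
Result: [39, 31, 48, 17, 35, 6, 20, 27]


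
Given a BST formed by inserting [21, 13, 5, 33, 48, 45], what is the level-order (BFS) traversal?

Tree insertion order: [21, 13, 5, 33, 48, 45]
Tree (level-order array): [21, 13, 33, 5, None, None, 48, None, None, 45]
BFS from the root, enqueuing left then right child of each popped node:
  queue [21] -> pop 21, enqueue [13, 33], visited so far: [21]
  queue [13, 33] -> pop 13, enqueue [5], visited so far: [21, 13]
  queue [33, 5] -> pop 33, enqueue [48], visited so far: [21, 13, 33]
  queue [5, 48] -> pop 5, enqueue [none], visited so far: [21, 13, 33, 5]
  queue [48] -> pop 48, enqueue [45], visited so far: [21, 13, 33, 5, 48]
  queue [45] -> pop 45, enqueue [none], visited so far: [21, 13, 33, 5, 48, 45]
Result: [21, 13, 33, 5, 48, 45]


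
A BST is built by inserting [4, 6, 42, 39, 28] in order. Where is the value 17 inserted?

Starting tree (level order): [4, None, 6, None, 42, 39, None, 28]
Insertion path: 4 -> 6 -> 42 -> 39 -> 28
Result: insert 17 as left child of 28
Final tree (level order): [4, None, 6, None, 42, 39, None, 28, None, 17]


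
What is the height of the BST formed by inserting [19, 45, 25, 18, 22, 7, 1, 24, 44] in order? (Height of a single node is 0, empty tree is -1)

Insertion order: [19, 45, 25, 18, 22, 7, 1, 24, 44]
Tree (level-order array): [19, 18, 45, 7, None, 25, None, 1, None, 22, 44, None, None, None, 24]
Compute height bottom-up (empty subtree = -1):
  height(1) = 1 + max(-1, -1) = 0
  height(7) = 1 + max(0, -1) = 1
  height(18) = 1 + max(1, -1) = 2
  height(24) = 1 + max(-1, -1) = 0
  height(22) = 1 + max(-1, 0) = 1
  height(44) = 1 + max(-1, -1) = 0
  height(25) = 1 + max(1, 0) = 2
  height(45) = 1 + max(2, -1) = 3
  height(19) = 1 + max(2, 3) = 4
Height = 4


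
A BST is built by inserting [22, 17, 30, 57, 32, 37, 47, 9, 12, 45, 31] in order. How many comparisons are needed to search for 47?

Search path for 47: 22 -> 30 -> 57 -> 32 -> 37 -> 47
Found: True
Comparisons: 6


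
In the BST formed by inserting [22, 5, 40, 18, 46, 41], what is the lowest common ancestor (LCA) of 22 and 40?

Tree insertion order: [22, 5, 40, 18, 46, 41]
Tree (level-order array): [22, 5, 40, None, 18, None, 46, None, None, 41]
In a BST, the LCA of p=22, q=40 is the first node v on the
root-to-leaf path with p <= v <= q (go left if both < v, right if both > v).
Walk from root:
  at 22: 22 <= 22 <= 40, this is the LCA
LCA = 22


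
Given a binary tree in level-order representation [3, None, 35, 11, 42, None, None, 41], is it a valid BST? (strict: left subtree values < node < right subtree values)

Level-order array: [3, None, 35, 11, 42, None, None, 41]
Validate using subtree bounds (lo, hi): at each node, require lo < value < hi,
then recurse left with hi=value and right with lo=value.
Preorder trace (stopping at first violation):
  at node 3 with bounds (-inf, +inf): OK
  at node 35 with bounds (3, +inf): OK
  at node 11 with bounds (3, 35): OK
  at node 42 with bounds (35, +inf): OK
  at node 41 with bounds (35, 42): OK
No violation found at any node.
Result: Valid BST


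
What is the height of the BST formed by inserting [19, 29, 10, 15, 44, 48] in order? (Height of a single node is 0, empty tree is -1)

Insertion order: [19, 29, 10, 15, 44, 48]
Tree (level-order array): [19, 10, 29, None, 15, None, 44, None, None, None, 48]
Compute height bottom-up (empty subtree = -1):
  height(15) = 1 + max(-1, -1) = 0
  height(10) = 1 + max(-1, 0) = 1
  height(48) = 1 + max(-1, -1) = 0
  height(44) = 1 + max(-1, 0) = 1
  height(29) = 1 + max(-1, 1) = 2
  height(19) = 1 + max(1, 2) = 3
Height = 3


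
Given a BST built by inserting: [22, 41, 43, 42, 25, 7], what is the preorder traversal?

Tree insertion order: [22, 41, 43, 42, 25, 7]
Tree (level-order array): [22, 7, 41, None, None, 25, 43, None, None, 42]
Preorder traversal: [22, 7, 41, 25, 43, 42]


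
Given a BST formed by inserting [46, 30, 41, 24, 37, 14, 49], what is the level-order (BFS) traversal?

Tree insertion order: [46, 30, 41, 24, 37, 14, 49]
Tree (level-order array): [46, 30, 49, 24, 41, None, None, 14, None, 37]
BFS from the root, enqueuing left then right child of each popped node:
  queue [46] -> pop 46, enqueue [30, 49], visited so far: [46]
  queue [30, 49] -> pop 30, enqueue [24, 41], visited so far: [46, 30]
  queue [49, 24, 41] -> pop 49, enqueue [none], visited so far: [46, 30, 49]
  queue [24, 41] -> pop 24, enqueue [14], visited so far: [46, 30, 49, 24]
  queue [41, 14] -> pop 41, enqueue [37], visited so far: [46, 30, 49, 24, 41]
  queue [14, 37] -> pop 14, enqueue [none], visited so far: [46, 30, 49, 24, 41, 14]
  queue [37] -> pop 37, enqueue [none], visited so far: [46, 30, 49, 24, 41, 14, 37]
Result: [46, 30, 49, 24, 41, 14, 37]


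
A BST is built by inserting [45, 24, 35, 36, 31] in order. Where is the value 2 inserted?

Starting tree (level order): [45, 24, None, None, 35, 31, 36]
Insertion path: 45 -> 24
Result: insert 2 as left child of 24
Final tree (level order): [45, 24, None, 2, 35, None, None, 31, 36]


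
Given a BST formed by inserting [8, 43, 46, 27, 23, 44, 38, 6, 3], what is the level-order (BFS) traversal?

Tree insertion order: [8, 43, 46, 27, 23, 44, 38, 6, 3]
Tree (level-order array): [8, 6, 43, 3, None, 27, 46, None, None, 23, 38, 44]
BFS from the root, enqueuing left then right child of each popped node:
  queue [8] -> pop 8, enqueue [6, 43], visited so far: [8]
  queue [6, 43] -> pop 6, enqueue [3], visited so far: [8, 6]
  queue [43, 3] -> pop 43, enqueue [27, 46], visited so far: [8, 6, 43]
  queue [3, 27, 46] -> pop 3, enqueue [none], visited so far: [8, 6, 43, 3]
  queue [27, 46] -> pop 27, enqueue [23, 38], visited so far: [8, 6, 43, 3, 27]
  queue [46, 23, 38] -> pop 46, enqueue [44], visited so far: [8, 6, 43, 3, 27, 46]
  queue [23, 38, 44] -> pop 23, enqueue [none], visited so far: [8, 6, 43, 3, 27, 46, 23]
  queue [38, 44] -> pop 38, enqueue [none], visited so far: [8, 6, 43, 3, 27, 46, 23, 38]
  queue [44] -> pop 44, enqueue [none], visited so far: [8, 6, 43, 3, 27, 46, 23, 38, 44]
Result: [8, 6, 43, 3, 27, 46, 23, 38, 44]


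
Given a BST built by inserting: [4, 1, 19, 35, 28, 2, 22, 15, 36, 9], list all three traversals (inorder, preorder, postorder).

Tree insertion order: [4, 1, 19, 35, 28, 2, 22, 15, 36, 9]
Tree (level-order array): [4, 1, 19, None, 2, 15, 35, None, None, 9, None, 28, 36, None, None, 22]
Inorder (L, root, R): [1, 2, 4, 9, 15, 19, 22, 28, 35, 36]
Preorder (root, L, R): [4, 1, 2, 19, 15, 9, 35, 28, 22, 36]
Postorder (L, R, root): [2, 1, 9, 15, 22, 28, 36, 35, 19, 4]


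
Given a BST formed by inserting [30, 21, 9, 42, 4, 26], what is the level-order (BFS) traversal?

Tree insertion order: [30, 21, 9, 42, 4, 26]
Tree (level-order array): [30, 21, 42, 9, 26, None, None, 4]
BFS from the root, enqueuing left then right child of each popped node:
  queue [30] -> pop 30, enqueue [21, 42], visited so far: [30]
  queue [21, 42] -> pop 21, enqueue [9, 26], visited so far: [30, 21]
  queue [42, 9, 26] -> pop 42, enqueue [none], visited so far: [30, 21, 42]
  queue [9, 26] -> pop 9, enqueue [4], visited so far: [30, 21, 42, 9]
  queue [26, 4] -> pop 26, enqueue [none], visited so far: [30, 21, 42, 9, 26]
  queue [4] -> pop 4, enqueue [none], visited so far: [30, 21, 42, 9, 26, 4]
Result: [30, 21, 42, 9, 26, 4]


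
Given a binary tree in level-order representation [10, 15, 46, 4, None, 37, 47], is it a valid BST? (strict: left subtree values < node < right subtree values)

Level-order array: [10, 15, 46, 4, None, 37, 47]
Validate using subtree bounds (lo, hi): at each node, require lo < value < hi,
then recurse left with hi=value and right with lo=value.
Preorder trace (stopping at first violation):
  at node 10 with bounds (-inf, +inf): OK
  at node 15 with bounds (-inf, 10): VIOLATION
Node 15 violates its bound: not (-inf < 15 < 10).
Result: Not a valid BST


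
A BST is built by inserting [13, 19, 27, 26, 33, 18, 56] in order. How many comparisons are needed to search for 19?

Search path for 19: 13 -> 19
Found: True
Comparisons: 2


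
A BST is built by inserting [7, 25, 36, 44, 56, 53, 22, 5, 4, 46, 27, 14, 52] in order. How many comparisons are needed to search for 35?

Search path for 35: 7 -> 25 -> 36 -> 27
Found: False
Comparisons: 4


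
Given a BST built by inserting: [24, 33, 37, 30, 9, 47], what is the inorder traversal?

Tree insertion order: [24, 33, 37, 30, 9, 47]
Tree (level-order array): [24, 9, 33, None, None, 30, 37, None, None, None, 47]
Inorder traversal: [9, 24, 30, 33, 37, 47]


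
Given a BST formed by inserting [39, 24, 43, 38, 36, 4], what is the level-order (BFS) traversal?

Tree insertion order: [39, 24, 43, 38, 36, 4]
Tree (level-order array): [39, 24, 43, 4, 38, None, None, None, None, 36]
BFS from the root, enqueuing left then right child of each popped node:
  queue [39] -> pop 39, enqueue [24, 43], visited so far: [39]
  queue [24, 43] -> pop 24, enqueue [4, 38], visited so far: [39, 24]
  queue [43, 4, 38] -> pop 43, enqueue [none], visited so far: [39, 24, 43]
  queue [4, 38] -> pop 4, enqueue [none], visited so far: [39, 24, 43, 4]
  queue [38] -> pop 38, enqueue [36], visited so far: [39, 24, 43, 4, 38]
  queue [36] -> pop 36, enqueue [none], visited so far: [39, 24, 43, 4, 38, 36]
Result: [39, 24, 43, 4, 38, 36]


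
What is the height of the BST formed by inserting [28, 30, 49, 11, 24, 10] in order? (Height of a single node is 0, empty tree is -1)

Insertion order: [28, 30, 49, 11, 24, 10]
Tree (level-order array): [28, 11, 30, 10, 24, None, 49]
Compute height bottom-up (empty subtree = -1):
  height(10) = 1 + max(-1, -1) = 0
  height(24) = 1 + max(-1, -1) = 0
  height(11) = 1 + max(0, 0) = 1
  height(49) = 1 + max(-1, -1) = 0
  height(30) = 1 + max(-1, 0) = 1
  height(28) = 1 + max(1, 1) = 2
Height = 2


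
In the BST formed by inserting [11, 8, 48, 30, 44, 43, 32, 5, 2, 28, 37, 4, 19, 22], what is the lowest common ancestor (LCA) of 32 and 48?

Tree insertion order: [11, 8, 48, 30, 44, 43, 32, 5, 2, 28, 37, 4, 19, 22]
Tree (level-order array): [11, 8, 48, 5, None, 30, None, 2, None, 28, 44, None, 4, 19, None, 43, None, None, None, None, 22, 32, None, None, None, None, 37]
In a BST, the LCA of p=32, q=48 is the first node v on the
root-to-leaf path with p <= v <= q (go left if both < v, right if both > v).
Walk from root:
  at 11: both 32 and 48 > 11, go right
  at 48: 32 <= 48 <= 48, this is the LCA
LCA = 48


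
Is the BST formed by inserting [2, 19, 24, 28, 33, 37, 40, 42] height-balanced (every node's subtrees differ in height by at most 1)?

Tree (level-order array): [2, None, 19, None, 24, None, 28, None, 33, None, 37, None, 40, None, 42]
Definition: a tree is height-balanced if, at every node, |h(left) - h(right)| <= 1 (empty subtree has height -1).
Bottom-up per-node check:
  node 42: h_left=-1, h_right=-1, diff=0 [OK], height=0
  node 40: h_left=-1, h_right=0, diff=1 [OK], height=1
  node 37: h_left=-1, h_right=1, diff=2 [FAIL (|-1-1|=2 > 1)], height=2
  node 33: h_left=-1, h_right=2, diff=3 [FAIL (|-1-2|=3 > 1)], height=3
  node 28: h_left=-1, h_right=3, diff=4 [FAIL (|-1-3|=4 > 1)], height=4
  node 24: h_left=-1, h_right=4, diff=5 [FAIL (|-1-4|=5 > 1)], height=5
  node 19: h_left=-1, h_right=5, diff=6 [FAIL (|-1-5|=6 > 1)], height=6
  node 2: h_left=-1, h_right=6, diff=7 [FAIL (|-1-6|=7 > 1)], height=7
Node 37 violates the condition: |-1 - 1| = 2 > 1.
Result: Not balanced


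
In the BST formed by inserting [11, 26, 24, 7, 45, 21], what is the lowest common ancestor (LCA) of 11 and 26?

Tree insertion order: [11, 26, 24, 7, 45, 21]
Tree (level-order array): [11, 7, 26, None, None, 24, 45, 21]
In a BST, the LCA of p=11, q=26 is the first node v on the
root-to-leaf path with p <= v <= q (go left if both < v, right if both > v).
Walk from root:
  at 11: 11 <= 11 <= 26, this is the LCA
LCA = 11


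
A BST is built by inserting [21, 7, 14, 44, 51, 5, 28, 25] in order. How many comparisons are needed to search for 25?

Search path for 25: 21 -> 44 -> 28 -> 25
Found: True
Comparisons: 4


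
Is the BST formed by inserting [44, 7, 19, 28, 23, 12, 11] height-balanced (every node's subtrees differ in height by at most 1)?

Tree (level-order array): [44, 7, None, None, 19, 12, 28, 11, None, 23]
Definition: a tree is height-balanced if, at every node, |h(left) - h(right)| <= 1 (empty subtree has height -1).
Bottom-up per-node check:
  node 11: h_left=-1, h_right=-1, diff=0 [OK], height=0
  node 12: h_left=0, h_right=-1, diff=1 [OK], height=1
  node 23: h_left=-1, h_right=-1, diff=0 [OK], height=0
  node 28: h_left=0, h_right=-1, diff=1 [OK], height=1
  node 19: h_left=1, h_right=1, diff=0 [OK], height=2
  node 7: h_left=-1, h_right=2, diff=3 [FAIL (|-1-2|=3 > 1)], height=3
  node 44: h_left=3, h_right=-1, diff=4 [FAIL (|3--1|=4 > 1)], height=4
Node 7 violates the condition: |-1 - 2| = 3 > 1.
Result: Not balanced


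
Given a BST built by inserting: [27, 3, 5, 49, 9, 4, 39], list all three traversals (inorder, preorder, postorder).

Tree insertion order: [27, 3, 5, 49, 9, 4, 39]
Tree (level-order array): [27, 3, 49, None, 5, 39, None, 4, 9]
Inorder (L, root, R): [3, 4, 5, 9, 27, 39, 49]
Preorder (root, L, R): [27, 3, 5, 4, 9, 49, 39]
Postorder (L, R, root): [4, 9, 5, 3, 39, 49, 27]


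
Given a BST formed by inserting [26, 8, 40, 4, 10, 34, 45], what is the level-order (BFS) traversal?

Tree insertion order: [26, 8, 40, 4, 10, 34, 45]
Tree (level-order array): [26, 8, 40, 4, 10, 34, 45]
BFS from the root, enqueuing left then right child of each popped node:
  queue [26] -> pop 26, enqueue [8, 40], visited so far: [26]
  queue [8, 40] -> pop 8, enqueue [4, 10], visited so far: [26, 8]
  queue [40, 4, 10] -> pop 40, enqueue [34, 45], visited so far: [26, 8, 40]
  queue [4, 10, 34, 45] -> pop 4, enqueue [none], visited so far: [26, 8, 40, 4]
  queue [10, 34, 45] -> pop 10, enqueue [none], visited so far: [26, 8, 40, 4, 10]
  queue [34, 45] -> pop 34, enqueue [none], visited so far: [26, 8, 40, 4, 10, 34]
  queue [45] -> pop 45, enqueue [none], visited so far: [26, 8, 40, 4, 10, 34, 45]
Result: [26, 8, 40, 4, 10, 34, 45]


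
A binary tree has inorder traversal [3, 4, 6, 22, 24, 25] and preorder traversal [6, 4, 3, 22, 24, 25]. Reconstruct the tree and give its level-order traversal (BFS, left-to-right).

Inorder:  [3, 4, 6, 22, 24, 25]
Preorder: [6, 4, 3, 22, 24, 25]
Algorithm: preorder visits root first, so consume preorder in order;
for each root, split the current inorder slice at that value into
left-subtree inorder and right-subtree inorder, then recurse.
Recursive splits:
  root=6; inorder splits into left=[3, 4], right=[22, 24, 25]
  root=4; inorder splits into left=[3], right=[]
  root=3; inorder splits into left=[], right=[]
  root=22; inorder splits into left=[], right=[24, 25]
  root=24; inorder splits into left=[], right=[25]
  root=25; inorder splits into left=[], right=[]
Reconstructed level-order: [6, 4, 22, 3, 24, 25]


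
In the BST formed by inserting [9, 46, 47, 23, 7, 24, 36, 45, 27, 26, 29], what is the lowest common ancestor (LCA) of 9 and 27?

Tree insertion order: [9, 46, 47, 23, 7, 24, 36, 45, 27, 26, 29]
Tree (level-order array): [9, 7, 46, None, None, 23, 47, None, 24, None, None, None, 36, 27, 45, 26, 29]
In a BST, the LCA of p=9, q=27 is the first node v on the
root-to-leaf path with p <= v <= q (go left if both < v, right if both > v).
Walk from root:
  at 9: 9 <= 9 <= 27, this is the LCA
LCA = 9


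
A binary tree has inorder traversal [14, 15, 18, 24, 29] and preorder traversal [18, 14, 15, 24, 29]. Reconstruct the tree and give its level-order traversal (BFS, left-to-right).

Inorder:  [14, 15, 18, 24, 29]
Preorder: [18, 14, 15, 24, 29]
Algorithm: preorder visits root first, so consume preorder in order;
for each root, split the current inorder slice at that value into
left-subtree inorder and right-subtree inorder, then recurse.
Recursive splits:
  root=18; inorder splits into left=[14, 15], right=[24, 29]
  root=14; inorder splits into left=[], right=[15]
  root=15; inorder splits into left=[], right=[]
  root=24; inorder splits into left=[], right=[29]
  root=29; inorder splits into left=[], right=[]
Reconstructed level-order: [18, 14, 24, 15, 29]


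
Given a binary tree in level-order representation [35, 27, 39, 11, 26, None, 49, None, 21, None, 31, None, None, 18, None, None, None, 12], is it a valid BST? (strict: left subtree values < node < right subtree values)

Level-order array: [35, 27, 39, 11, 26, None, 49, None, 21, None, 31, None, None, 18, None, None, None, 12]
Validate using subtree bounds (lo, hi): at each node, require lo < value < hi,
then recurse left with hi=value and right with lo=value.
Preorder trace (stopping at first violation):
  at node 35 with bounds (-inf, +inf): OK
  at node 27 with bounds (-inf, 35): OK
  at node 11 with bounds (-inf, 27): OK
  at node 21 with bounds (11, 27): OK
  at node 18 with bounds (11, 21): OK
  at node 12 with bounds (11, 18): OK
  at node 26 with bounds (27, 35): VIOLATION
Node 26 violates its bound: not (27 < 26 < 35).
Result: Not a valid BST


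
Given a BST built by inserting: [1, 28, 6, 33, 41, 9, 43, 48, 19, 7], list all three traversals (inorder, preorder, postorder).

Tree insertion order: [1, 28, 6, 33, 41, 9, 43, 48, 19, 7]
Tree (level-order array): [1, None, 28, 6, 33, None, 9, None, 41, 7, 19, None, 43, None, None, None, None, None, 48]
Inorder (L, root, R): [1, 6, 7, 9, 19, 28, 33, 41, 43, 48]
Preorder (root, L, R): [1, 28, 6, 9, 7, 19, 33, 41, 43, 48]
Postorder (L, R, root): [7, 19, 9, 6, 48, 43, 41, 33, 28, 1]


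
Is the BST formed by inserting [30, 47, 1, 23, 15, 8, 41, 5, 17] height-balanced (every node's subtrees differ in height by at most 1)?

Tree (level-order array): [30, 1, 47, None, 23, 41, None, 15, None, None, None, 8, 17, 5]
Definition: a tree is height-balanced if, at every node, |h(left) - h(right)| <= 1 (empty subtree has height -1).
Bottom-up per-node check:
  node 5: h_left=-1, h_right=-1, diff=0 [OK], height=0
  node 8: h_left=0, h_right=-1, diff=1 [OK], height=1
  node 17: h_left=-1, h_right=-1, diff=0 [OK], height=0
  node 15: h_left=1, h_right=0, diff=1 [OK], height=2
  node 23: h_left=2, h_right=-1, diff=3 [FAIL (|2--1|=3 > 1)], height=3
  node 1: h_left=-1, h_right=3, diff=4 [FAIL (|-1-3|=4 > 1)], height=4
  node 41: h_left=-1, h_right=-1, diff=0 [OK], height=0
  node 47: h_left=0, h_right=-1, diff=1 [OK], height=1
  node 30: h_left=4, h_right=1, diff=3 [FAIL (|4-1|=3 > 1)], height=5
Node 23 violates the condition: |2 - -1| = 3 > 1.
Result: Not balanced


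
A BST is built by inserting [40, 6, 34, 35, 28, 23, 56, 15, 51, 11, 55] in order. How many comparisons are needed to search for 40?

Search path for 40: 40
Found: True
Comparisons: 1


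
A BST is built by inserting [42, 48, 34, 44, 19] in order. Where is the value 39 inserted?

Starting tree (level order): [42, 34, 48, 19, None, 44]
Insertion path: 42 -> 34
Result: insert 39 as right child of 34
Final tree (level order): [42, 34, 48, 19, 39, 44]


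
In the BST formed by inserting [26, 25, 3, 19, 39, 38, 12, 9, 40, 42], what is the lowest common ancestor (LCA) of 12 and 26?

Tree insertion order: [26, 25, 3, 19, 39, 38, 12, 9, 40, 42]
Tree (level-order array): [26, 25, 39, 3, None, 38, 40, None, 19, None, None, None, 42, 12, None, None, None, 9]
In a BST, the LCA of p=12, q=26 is the first node v on the
root-to-leaf path with p <= v <= q (go left if both < v, right if both > v).
Walk from root:
  at 26: 12 <= 26 <= 26, this is the LCA
LCA = 26


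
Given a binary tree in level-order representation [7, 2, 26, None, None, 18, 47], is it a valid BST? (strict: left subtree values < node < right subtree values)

Level-order array: [7, 2, 26, None, None, 18, 47]
Validate using subtree bounds (lo, hi): at each node, require lo < value < hi,
then recurse left with hi=value and right with lo=value.
Preorder trace (stopping at first violation):
  at node 7 with bounds (-inf, +inf): OK
  at node 2 with bounds (-inf, 7): OK
  at node 26 with bounds (7, +inf): OK
  at node 18 with bounds (7, 26): OK
  at node 47 with bounds (26, +inf): OK
No violation found at any node.
Result: Valid BST


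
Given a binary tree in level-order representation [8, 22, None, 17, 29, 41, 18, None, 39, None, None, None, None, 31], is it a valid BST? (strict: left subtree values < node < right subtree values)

Level-order array: [8, 22, None, 17, 29, 41, 18, None, 39, None, None, None, None, 31]
Validate using subtree bounds (lo, hi): at each node, require lo < value < hi,
then recurse left with hi=value and right with lo=value.
Preorder trace (stopping at first violation):
  at node 8 with bounds (-inf, +inf): OK
  at node 22 with bounds (-inf, 8): VIOLATION
Node 22 violates its bound: not (-inf < 22 < 8).
Result: Not a valid BST


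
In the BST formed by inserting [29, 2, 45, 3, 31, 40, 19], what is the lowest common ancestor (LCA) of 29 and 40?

Tree insertion order: [29, 2, 45, 3, 31, 40, 19]
Tree (level-order array): [29, 2, 45, None, 3, 31, None, None, 19, None, 40]
In a BST, the LCA of p=29, q=40 is the first node v on the
root-to-leaf path with p <= v <= q (go left if both < v, right if both > v).
Walk from root:
  at 29: 29 <= 29 <= 40, this is the LCA
LCA = 29


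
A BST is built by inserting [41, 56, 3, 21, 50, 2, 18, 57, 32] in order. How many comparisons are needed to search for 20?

Search path for 20: 41 -> 3 -> 21 -> 18
Found: False
Comparisons: 4


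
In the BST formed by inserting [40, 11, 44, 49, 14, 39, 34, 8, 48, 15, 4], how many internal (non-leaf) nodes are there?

Tree built from: [40, 11, 44, 49, 14, 39, 34, 8, 48, 15, 4]
Tree (level-order array): [40, 11, 44, 8, 14, None, 49, 4, None, None, 39, 48, None, None, None, 34, None, None, None, 15]
Rule: An internal node has at least one child.
Per-node child counts:
  node 40: 2 child(ren)
  node 11: 2 child(ren)
  node 8: 1 child(ren)
  node 4: 0 child(ren)
  node 14: 1 child(ren)
  node 39: 1 child(ren)
  node 34: 1 child(ren)
  node 15: 0 child(ren)
  node 44: 1 child(ren)
  node 49: 1 child(ren)
  node 48: 0 child(ren)
Matching nodes: [40, 11, 8, 14, 39, 34, 44, 49]
Count of internal (non-leaf) nodes: 8


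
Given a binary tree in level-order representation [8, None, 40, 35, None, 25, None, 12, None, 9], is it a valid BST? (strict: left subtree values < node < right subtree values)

Level-order array: [8, None, 40, 35, None, 25, None, 12, None, 9]
Validate using subtree bounds (lo, hi): at each node, require lo < value < hi,
then recurse left with hi=value and right with lo=value.
Preorder trace (stopping at first violation):
  at node 8 with bounds (-inf, +inf): OK
  at node 40 with bounds (8, +inf): OK
  at node 35 with bounds (8, 40): OK
  at node 25 with bounds (8, 35): OK
  at node 12 with bounds (8, 25): OK
  at node 9 with bounds (8, 12): OK
No violation found at any node.
Result: Valid BST


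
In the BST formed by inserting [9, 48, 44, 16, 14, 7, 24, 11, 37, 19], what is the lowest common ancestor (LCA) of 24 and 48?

Tree insertion order: [9, 48, 44, 16, 14, 7, 24, 11, 37, 19]
Tree (level-order array): [9, 7, 48, None, None, 44, None, 16, None, 14, 24, 11, None, 19, 37]
In a BST, the LCA of p=24, q=48 is the first node v on the
root-to-leaf path with p <= v <= q (go left if both < v, right if both > v).
Walk from root:
  at 9: both 24 and 48 > 9, go right
  at 48: 24 <= 48 <= 48, this is the LCA
LCA = 48


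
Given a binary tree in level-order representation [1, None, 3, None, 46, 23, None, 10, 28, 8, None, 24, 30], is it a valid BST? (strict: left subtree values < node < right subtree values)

Level-order array: [1, None, 3, None, 46, 23, None, 10, 28, 8, None, 24, 30]
Validate using subtree bounds (lo, hi): at each node, require lo < value < hi,
then recurse left with hi=value and right with lo=value.
Preorder trace (stopping at first violation):
  at node 1 with bounds (-inf, +inf): OK
  at node 3 with bounds (1, +inf): OK
  at node 46 with bounds (3, +inf): OK
  at node 23 with bounds (3, 46): OK
  at node 10 with bounds (3, 23): OK
  at node 8 with bounds (3, 10): OK
  at node 28 with bounds (23, 46): OK
  at node 24 with bounds (23, 28): OK
  at node 30 with bounds (28, 46): OK
No violation found at any node.
Result: Valid BST


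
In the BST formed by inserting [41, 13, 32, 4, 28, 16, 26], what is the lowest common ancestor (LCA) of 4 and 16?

Tree insertion order: [41, 13, 32, 4, 28, 16, 26]
Tree (level-order array): [41, 13, None, 4, 32, None, None, 28, None, 16, None, None, 26]
In a BST, the LCA of p=4, q=16 is the first node v on the
root-to-leaf path with p <= v <= q (go left if both < v, right if both > v).
Walk from root:
  at 41: both 4 and 16 < 41, go left
  at 13: 4 <= 13 <= 16, this is the LCA
LCA = 13


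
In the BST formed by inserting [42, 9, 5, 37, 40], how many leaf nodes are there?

Tree built from: [42, 9, 5, 37, 40]
Tree (level-order array): [42, 9, None, 5, 37, None, None, None, 40]
Rule: A leaf has 0 children.
Per-node child counts:
  node 42: 1 child(ren)
  node 9: 2 child(ren)
  node 5: 0 child(ren)
  node 37: 1 child(ren)
  node 40: 0 child(ren)
Matching nodes: [5, 40]
Count of leaf nodes: 2


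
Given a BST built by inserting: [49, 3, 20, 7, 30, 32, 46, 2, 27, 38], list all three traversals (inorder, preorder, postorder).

Tree insertion order: [49, 3, 20, 7, 30, 32, 46, 2, 27, 38]
Tree (level-order array): [49, 3, None, 2, 20, None, None, 7, 30, None, None, 27, 32, None, None, None, 46, 38]
Inorder (L, root, R): [2, 3, 7, 20, 27, 30, 32, 38, 46, 49]
Preorder (root, L, R): [49, 3, 2, 20, 7, 30, 27, 32, 46, 38]
Postorder (L, R, root): [2, 7, 27, 38, 46, 32, 30, 20, 3, 49]


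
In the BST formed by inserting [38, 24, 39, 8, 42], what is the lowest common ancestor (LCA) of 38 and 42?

Tree insertion order: [38, 24, 39, 8, 42]
Tree (level-order array): [38, 24, 39, 8, None, None, 42]
In a BST, the LCA of p=38, q=42 is the first node v on the
root-to-leaf path with p <= v <= q (go left if both < v, right if both > v).
Walk from root:
  at 38: 38 <= 38 <= 42, this is the LCA
LCA = 38


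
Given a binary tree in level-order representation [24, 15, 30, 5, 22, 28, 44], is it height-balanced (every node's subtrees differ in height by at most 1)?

Tree (level-order array): [24, 15, 30, 5, 22, 28, 44]
Definition: a tree is height-balanced if, at every node, |h(left) - h(right)| <= 1 (empty subtree has height -1).
Bottom-up per-node check:
  node 5: h_left=-1, h_right=-1, diff=0 [OK], height=0
  node 22: h_left=-1, h_right=-1, diff=0 [OK], height=0
  node 15: h_left=0, h_right=0, diff=0 [OK], height=1
  node 28: h_left=-1, h_right=-1, diff=0 [OK], height=0
  node 44: h_left=-1, h_right=-1, diff=0 [OK], height=0
  node 30: h_left=0, h_right=0, diff=0 [OK], height=1
  node 24: h_left=1, h_right=1, diff=0 [OK], height=2
All nodes satisfy the balance condition.
Result: Balanced


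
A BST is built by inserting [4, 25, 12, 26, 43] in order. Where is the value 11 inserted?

Starting tree (level order): [4, None, 25, 12, 26, None, None, None, 43]
Insertion path: 4 -> 25 -> 12
Result: insert 11 as left child of 12
Final tree (level order): [4, None, 25, 12, 26, 11, None, None, 43]


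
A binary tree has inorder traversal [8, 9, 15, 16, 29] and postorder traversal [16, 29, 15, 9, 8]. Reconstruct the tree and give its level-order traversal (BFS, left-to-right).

Inorder:   [8, 9, 15, 16, 29]
Postorder: [16, 29, 15, 9, 8]
Algorithm: postorder visits root last, so walk postorder right-to-left;
each value is the root of the current inorder slice — split it at that
value, recurse on the right subtree first, then the left.
Recursive splits:
  root=8; inorder splits into left=[], right=[9, 15, 16, 29]
  root=9; inorder splits into left=[], right=[15, 16, 29]
  root=15; inorder splits into left=[], right=[16, 29]
  root=29; inorder splits into left=[16], right=[]
  root=16; inorder splits into left=[], right=[]
Reconstructed level-order: [8, 9, 15, 29, 16]


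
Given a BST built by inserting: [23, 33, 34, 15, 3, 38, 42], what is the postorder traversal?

Tree insertion order: [23, 33, 34, 15, 3, 38, 42]
Tree (level-order array): [23, 15, 33, 3, None, None, 34, None, None, None, 38, None, 42]
Postorder traversal: [3, 15, 42, 38, 34, 33, 23]


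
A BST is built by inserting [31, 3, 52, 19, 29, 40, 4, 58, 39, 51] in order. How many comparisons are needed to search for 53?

Search path for 53: 31 -> 52 -> 58
Found: False
Comparisons: 3


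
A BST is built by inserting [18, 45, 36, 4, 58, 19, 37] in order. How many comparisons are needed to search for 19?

Search path for 19: 18 -> 45 -> 36 -> 19
Found: True
Comparisons: 4


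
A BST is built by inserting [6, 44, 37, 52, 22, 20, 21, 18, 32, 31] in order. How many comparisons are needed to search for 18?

Search path for 18: 6 -> 44 -> 37 -> 22 -> 20 -> 18
Found: True
Comparisons: 6


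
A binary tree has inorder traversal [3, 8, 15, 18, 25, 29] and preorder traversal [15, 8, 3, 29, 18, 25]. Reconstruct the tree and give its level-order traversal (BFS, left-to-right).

Inorder:  [3, 8, 15, 18, 25, 29]
Preorder: [15, 8, 3, 29, 18, 25]
Algorithm: preorder visits root first, so consume preorder in order;
for each root, split the current inorder slice at that value into
left-subtree inorder and right-subtree inorder, then recurse.
Recursive splits:
  root=15; inorder splits into left=[3, 8], right=[18, 25, 29]
  root=8; inorder splits into left=[3], right=[]
  root=3; inorder splits into left=[], right=[]
  root=29; inorder splits into left=[18, 25], right=[]
  root=18; inorder splits into left=[], right=[25]
  root=25; inorder splits into left=[], right=[]
Reconstructed level-order: [15, 8, 29, 3, 18, 25]


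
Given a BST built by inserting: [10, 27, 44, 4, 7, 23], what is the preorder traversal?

Tree insertion order: [10, 27, 44, 4, 7, 23]
Tree (level-order array): [10, 4, 27, None, 7, 23, 44]
Preorder traversal: [10, 4, 7, 27, 23, 44]


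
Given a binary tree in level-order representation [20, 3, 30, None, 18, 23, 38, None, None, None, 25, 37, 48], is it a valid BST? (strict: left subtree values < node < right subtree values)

Level-order array: [20, 3, 30, None, 18, 23, 38, None, None, None, 25, 37, 48]
Validate using subtree bounds (lo, hi): at each node, require lo < value < hi,
then recurse left with hi=value and right with lo=value.
Preorder trace (stopping at first violation):
  at node 20 with bounds (-inf, +inf): OK
  at node 3 with bounds (-inf, 20): OK
  at node 18 with bounds (3, 20): OK
  at node 30 with bounds (20, +inf): OK
  at node 23 with bounds (20, 30): OK
  at node 25 with bounds (23, 30): OK
  at node 38 with bounds (30, +inf): OK
  at node 37 with bounds (30, 38): OK
  at node 48 with bounds (38, +inf): OK
No violation found at any node.
Result: Valid BST


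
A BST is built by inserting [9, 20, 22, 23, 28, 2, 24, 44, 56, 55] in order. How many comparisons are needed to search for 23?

Search path for 23: 9 -> 20 -> 22 -> 23
Found: True
Comparisons: 4


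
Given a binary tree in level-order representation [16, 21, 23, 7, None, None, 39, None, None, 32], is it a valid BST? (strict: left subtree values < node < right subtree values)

Level-order array: [16, 21, 23, 7, None, None, 39, None, None, 32]
Validate using subtree bounds (lo, hi): at each node, require lo < value < hi,
then recurse left with hi=value and right with lo=value.
Preorder trace (stopping at first violation):
  at node 16 with bounds (-inf, +inf): OK
  at node 21 with bounds (-inf, 16): VIOLATION
Node 21 violates its bound: not (-inf < 21 < 16).
Result: Not a valid BST
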